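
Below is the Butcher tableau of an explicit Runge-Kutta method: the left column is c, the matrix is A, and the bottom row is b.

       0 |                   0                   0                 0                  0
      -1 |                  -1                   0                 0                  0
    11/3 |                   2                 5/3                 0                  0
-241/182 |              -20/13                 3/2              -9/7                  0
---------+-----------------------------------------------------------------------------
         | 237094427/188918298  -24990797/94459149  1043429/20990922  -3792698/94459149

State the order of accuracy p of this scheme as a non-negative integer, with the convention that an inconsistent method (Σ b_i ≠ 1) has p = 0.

b = (237094427/188918298, -24990797/94459149, 1043429/20990922, -3792698/94459149)
c = (0, -1, 11/3, -241/182)
Ac = (0, 0, -5/3, -87/14)
Σ b_i: 237094427/188918298·1 + (-24990797/94459149)·1 + 1043429/20990922·1 + (-3792698/94459149)·1 = 1 ✓
b·c: (-24990797/94459149)·(-1) + 1043429/20990922·11/3 + (-3792698/94459149)·(-241/182) = 1/2 ✓
b·c²: (-24990797/94459149)·1 + 1043429/20990922·121/9 + (-3792698/94459149)·58081/33124 = 1/3 ✓
b·Ac: 1043429/20990922·(-5/3) + (-3792698/94459149)·(-87/14) = 1/6 ✓
b·c³: (-24990797/94459149)·(-1) + 1043429/20990922·1331/27 + (-3792698/94459149)·(-13997521/6028568) = 289668575069/103149390708 ≠ 1/4 ⇒ order 3.
b·(c∘Ac): 1043429/20990922·(-55/9) + (-3792698/94459149)·20967/2548 = -59903677/94459149 ≠ 1/8
b·Ac²: 1043429/20990922·5/3 + (-3792698/94459149)·(-221/14) = 135392329/188918298 ≠ 1/12
b·A²c: (-3792698/94459149)·15/7 = -2709070/31486383 ≠ 1/24

3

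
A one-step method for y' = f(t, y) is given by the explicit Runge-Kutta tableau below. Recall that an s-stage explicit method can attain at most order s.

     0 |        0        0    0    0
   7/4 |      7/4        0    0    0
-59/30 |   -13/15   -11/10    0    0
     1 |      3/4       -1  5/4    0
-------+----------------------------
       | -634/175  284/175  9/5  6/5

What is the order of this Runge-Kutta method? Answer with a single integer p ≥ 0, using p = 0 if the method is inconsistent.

b = (-634/175, 284/175, 9/5, 6/5)
c = (0, 7/4, -59/30, 1)
Ac = (0, 0, -77/40, -101/24)
Σ b_i: (-634/175)·1 + 284/175·1 + 9/5·1 + 6/5·1 = 1 ✓
b·c: 284/175·7/4 + 9/5·(-59/30) + 6/5·1 = 1/2 ✓
b·c²: 284/175·49/16 + 9/5·3481/900 + 6/5·1 = 3283/250 ≠ 1/3 ⇒ order 2.
b·Ac: 9/5·(-77/40) + 6/5·(-101/24) = -1703/200 ≠ 1/6

2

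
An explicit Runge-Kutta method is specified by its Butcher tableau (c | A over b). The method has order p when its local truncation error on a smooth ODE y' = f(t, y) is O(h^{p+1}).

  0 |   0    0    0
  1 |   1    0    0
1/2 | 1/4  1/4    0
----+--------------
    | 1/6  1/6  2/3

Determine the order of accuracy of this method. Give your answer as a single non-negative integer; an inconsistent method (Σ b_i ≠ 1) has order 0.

b = (1/6, 1/6, 2/3)
c = (0, 1, 1/2)
Ac = (0, 0, 1/4)
Σ b_i: 1/6·1 + 1/6·1 + 2/3·1 = 1 ✓
b·c: 1/6·1 + 2/3·1/2 = 1/2 ✓
b·c²: 1/6·1 + 2/3·1/4 = 1/3 ✓
b·Ac: 2/3·1/4 = 1/6 ✓; 3 stages ⇒ order 3.

3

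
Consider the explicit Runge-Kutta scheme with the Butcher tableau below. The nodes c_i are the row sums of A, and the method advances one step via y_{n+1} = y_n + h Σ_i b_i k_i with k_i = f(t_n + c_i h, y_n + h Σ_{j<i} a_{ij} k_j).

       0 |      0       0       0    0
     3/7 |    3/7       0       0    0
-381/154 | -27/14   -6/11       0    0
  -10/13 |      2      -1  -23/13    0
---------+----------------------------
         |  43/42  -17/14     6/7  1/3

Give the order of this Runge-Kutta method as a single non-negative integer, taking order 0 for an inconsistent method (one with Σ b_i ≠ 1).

1

b = (43/42, -17/14, 6/7, 1/3)
c = (0, 3/7, -381/154, -10/13)
Ac = (0, 0, -18/77, 7905/2002)
Σ b_i: 43/42·1 + (-17/14)·1 + 6/7·1 + 1/3·1 = 1 ✓
b·c: (-17/14)·3/7 + 6/7·(-381/154) + 1/3·(-10/13) = -121813/42042 ≠ 1/2 ⇒ order 1.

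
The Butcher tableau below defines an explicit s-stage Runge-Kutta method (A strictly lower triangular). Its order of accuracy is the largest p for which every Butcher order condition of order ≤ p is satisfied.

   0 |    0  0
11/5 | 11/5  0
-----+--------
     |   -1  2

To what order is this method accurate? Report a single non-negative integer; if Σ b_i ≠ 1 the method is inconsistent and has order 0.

1

b = (-1, 2)
c = (0, 11/5)
Σ b_i: (-1)·1 + 2·1 = 1 ✓
b·c: 2·11/5 = 22/5 ≠ 1/2 ⇒ order 1.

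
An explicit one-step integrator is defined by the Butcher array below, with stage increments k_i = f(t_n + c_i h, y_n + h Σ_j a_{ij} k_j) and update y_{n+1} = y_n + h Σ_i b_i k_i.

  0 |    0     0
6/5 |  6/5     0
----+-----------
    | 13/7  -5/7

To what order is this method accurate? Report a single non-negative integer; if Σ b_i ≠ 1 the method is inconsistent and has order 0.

b = (13/7, -5/7)
c = (0, 6/5)
Σ b_i: 13/7·1 + (-5/7)·1 = 8/7 ≠ 1 ⇒ order 0.

0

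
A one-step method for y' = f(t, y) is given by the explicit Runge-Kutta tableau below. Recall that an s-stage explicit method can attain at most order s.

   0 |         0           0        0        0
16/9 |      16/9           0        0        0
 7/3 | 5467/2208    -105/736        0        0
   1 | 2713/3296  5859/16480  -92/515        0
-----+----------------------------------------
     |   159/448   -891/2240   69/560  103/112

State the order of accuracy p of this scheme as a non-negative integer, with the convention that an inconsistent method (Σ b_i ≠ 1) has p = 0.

b = (159/448, -891/2240, 69/560, 103/112)
c = (0, 16/9, 7/3, 1)
Ac = (0, 0, -35/138, 133/618)
Σ b_i: 159/448·1 + (-891/2240)·1 + 69/560·1 + 103/112·1 = 1 ✓
b·c: (-891/2240)·16/9 + 69/560·7/3 + 103/112·1 = 1/2 ✓
b·c²: (-891/2240)·256/81 + 69/560·49/9 + 103/112·1 = 1/3 ✓
b·Ac: 69/560·(-35/138) + 103/112·133/618 = 1/6 ✓
b·c³: (-891/2240)·4096/729 + 69/560·343/27 + 103/112·1 = 1/4 ✓
b·(c∘Ac): 69/560·(-245/414) + 103/112·133/618 = 1/8 ✓
b·Ac²: 69/560·(-280/621) + 103/112·140/927 = 1/12 ✓
b·A²c: 103/112·14/309 = 1/24 ✓; 4 stages ⇒ order 4.

4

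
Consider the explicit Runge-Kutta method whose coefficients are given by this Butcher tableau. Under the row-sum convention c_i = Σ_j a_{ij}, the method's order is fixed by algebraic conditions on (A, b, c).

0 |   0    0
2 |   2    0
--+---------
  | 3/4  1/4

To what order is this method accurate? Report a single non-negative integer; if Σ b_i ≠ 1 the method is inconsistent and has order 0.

2

b = (3/4, 1/4)
c = (0, 2)
Σ b_i: 3/4·1 + 1/4·1 = 1 ✓
b·c: 1/4·2 = 1/2 ✓; 2 stages ⇒ order 2.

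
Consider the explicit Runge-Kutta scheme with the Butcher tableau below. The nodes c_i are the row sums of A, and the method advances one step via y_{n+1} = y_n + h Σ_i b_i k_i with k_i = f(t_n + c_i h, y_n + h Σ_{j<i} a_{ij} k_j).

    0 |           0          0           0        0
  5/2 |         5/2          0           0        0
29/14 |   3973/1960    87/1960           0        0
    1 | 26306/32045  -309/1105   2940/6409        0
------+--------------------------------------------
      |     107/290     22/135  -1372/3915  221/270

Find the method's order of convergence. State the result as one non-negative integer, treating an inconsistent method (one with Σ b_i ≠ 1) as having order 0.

b = (107/290, 22/135, -1372/3915, 221/270)
c = (0, 5/2, 29/14, 1)
Ac = (0, 0, 87/784, 111/442)
Σ b_i: 107/290·1 + 22/135·1 + (-1372/3915)·1 + 221/270·1 = 1 ✓
b·c: 22/135·5/2 + (-1372/3915)·29/14 + 221/270·1 = 1/2 ✓
b·c²: 22/135·25/4 + (-1372/3915)·841/196 + 221/270·1 = 1/3 ✓
b·Ac: (-1372/3915)·87/784 + 221/270·111/442 = 1/6 ✓
b·c³: 22/135·125/8 + (-1372/3915)·24389/2744 + 221/270·1 = 1/4 ✓
b·(c∘Ac): (-1372/3915)·2523/10976 + 221/270·111/442 = 1/8 ✓
b·Ac²: (-1372/3915)·435/1568 + 221/270·15/68 = 1/12 ✓
b·A²c: 221/270·45/884 = 1/24 ✓; 4 stages ⇒ order 4.

4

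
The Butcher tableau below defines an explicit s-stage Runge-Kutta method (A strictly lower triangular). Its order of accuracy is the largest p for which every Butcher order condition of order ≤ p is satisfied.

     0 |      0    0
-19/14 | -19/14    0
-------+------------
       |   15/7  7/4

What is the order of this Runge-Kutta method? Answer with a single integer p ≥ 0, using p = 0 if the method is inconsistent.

b = (15/7, 7/4)
c = (0, -19/14)
Σ b_i: 15/7·1 + 7/4·1 = 109/28 ≠ 1 ⇒ order 0.

0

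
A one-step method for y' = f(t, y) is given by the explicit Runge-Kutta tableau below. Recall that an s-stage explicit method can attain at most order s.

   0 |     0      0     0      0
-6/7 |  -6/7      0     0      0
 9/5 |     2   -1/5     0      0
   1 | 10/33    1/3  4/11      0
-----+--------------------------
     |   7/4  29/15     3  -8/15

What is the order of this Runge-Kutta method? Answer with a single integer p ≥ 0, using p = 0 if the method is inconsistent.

0

b = (7/4, 29/15, 3, -8/15)
c = (0, -6/7, 9/5, 1)
Ac = (0, 0, 6/35, 142/385)
Σ b_i: 7/4·1 + 29/15·1 + 3·1 + (-8/15)·1 = 123/20 ≠ 1 ⇒ order 0.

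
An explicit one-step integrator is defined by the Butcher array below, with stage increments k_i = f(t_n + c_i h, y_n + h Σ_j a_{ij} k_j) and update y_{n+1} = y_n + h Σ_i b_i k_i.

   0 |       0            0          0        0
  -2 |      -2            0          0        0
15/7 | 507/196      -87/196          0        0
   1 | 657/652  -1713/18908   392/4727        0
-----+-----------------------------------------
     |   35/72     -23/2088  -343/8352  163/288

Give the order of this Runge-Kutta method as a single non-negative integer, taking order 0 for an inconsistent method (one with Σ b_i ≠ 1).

b = (35/72, -23/2088, -343/8352, 163/288)
c = (0, -2, 15/7, 1)
Ac = (0, 0, 87/98, 117/326)
Σ b_i: 35/72·1 + (-23/2088)·1 + (-343/8352)·1 + 163/288·1 = 1 ✓
b·c: (-23/2088)·(-2) + (-343/8352)·15/7 + 163/288·1 = 1/2 ✓
b·c²: (-23/2088)·4 + (-343/8352)·225/49 + 163/288·1 = 1/3 ✓
b·Ac: (-343/8352)·87/98 + 163/288·117/326 = 1/6 ✓
b·c³: (-23/2088)·(-8) + (-343/8352)·3375/343 + 163/288·1 = 1/4 ✓
b·(c∘Ac): (-343/8352)·1305/686 + 163/288·117/326 = 1/8 ✓
b·Ac²: (-343/8352)·(-87/49) + 163/288·3/163 = 1/12 ✓
b·A²c: 163/288·12/163 = 1/24 ✓; 4 stages ⇒ order 4.

4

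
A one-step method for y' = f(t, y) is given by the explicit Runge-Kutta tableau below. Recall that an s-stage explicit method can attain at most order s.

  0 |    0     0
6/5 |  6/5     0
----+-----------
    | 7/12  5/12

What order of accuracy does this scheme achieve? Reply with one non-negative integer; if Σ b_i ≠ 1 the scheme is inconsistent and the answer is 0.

2

b = (7/12, 5/12)
c = (0, 6/5)
Σ b_i: 7/12·1 + 5/12·1 = 1 ✓
b·c: 5/12·6/5 = 1/2 ✓; 2 stages ⇒ order 2.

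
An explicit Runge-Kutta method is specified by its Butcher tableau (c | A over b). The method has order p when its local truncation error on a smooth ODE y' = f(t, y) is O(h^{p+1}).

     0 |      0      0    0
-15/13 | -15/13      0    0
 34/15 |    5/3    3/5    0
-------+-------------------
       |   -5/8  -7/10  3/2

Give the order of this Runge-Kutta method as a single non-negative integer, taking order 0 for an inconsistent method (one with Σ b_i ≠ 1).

0

b = (-5/8, -7/10, 3/2)
c = (0, -15/13, 34/15)
Ac = (0, 0, -9/13)
Σ b_i: (-5/8)·1 + (-7/10)·1 + 3/2·1 = 7/40 ≠ 1 ⇒ order 0.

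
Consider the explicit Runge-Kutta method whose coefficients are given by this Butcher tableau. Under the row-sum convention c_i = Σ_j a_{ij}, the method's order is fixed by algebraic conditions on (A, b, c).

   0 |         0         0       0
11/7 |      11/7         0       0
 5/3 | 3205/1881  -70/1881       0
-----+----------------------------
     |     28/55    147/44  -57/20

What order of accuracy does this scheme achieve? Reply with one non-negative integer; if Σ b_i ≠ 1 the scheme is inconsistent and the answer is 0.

3

b = (28/55, 147/44, -57/20)
c = (0, 11/7, 5/3)
Ac = (0, 0, -10/171)
Σ b_i: 28/55·1 + 147/44·1 + (-57/20)·1 = 1 ✓
b·c: 147/44·11/7 + (-57/20)·5/3 = 1/2 ✓
b·c²: 147/44·121/49 + (-57/20)·25/9 = 1/3 ✓
b·Ac: (-57/20)·(-10/171) = 1/6 ✓; 3 stages ⇒ order 3.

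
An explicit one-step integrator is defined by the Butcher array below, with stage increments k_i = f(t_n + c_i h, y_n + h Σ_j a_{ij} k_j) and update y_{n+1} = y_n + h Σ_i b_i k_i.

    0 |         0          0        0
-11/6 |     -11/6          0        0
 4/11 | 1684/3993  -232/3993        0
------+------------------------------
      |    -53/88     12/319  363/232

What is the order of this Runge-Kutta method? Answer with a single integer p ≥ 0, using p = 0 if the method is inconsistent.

b = (-53/88, 12/319, 363/232)
c = (0, -11/6, 4/11)
Ac = (0, 0, 116/1089)
Σ b_i: (-53/88)·1 + 12/319·1 + 363/232·1 = 1 ✓
b·c: 12/319·(-11/6) + 363/232·4/11 = 1/2 ✓
b·c²: 12/319·121/36 + 363/232·16/121 = 1/3 ✓
b·Ac: 363/232·116/1089 = 1/6 ✓; 3 stages ⇒ order 3.

3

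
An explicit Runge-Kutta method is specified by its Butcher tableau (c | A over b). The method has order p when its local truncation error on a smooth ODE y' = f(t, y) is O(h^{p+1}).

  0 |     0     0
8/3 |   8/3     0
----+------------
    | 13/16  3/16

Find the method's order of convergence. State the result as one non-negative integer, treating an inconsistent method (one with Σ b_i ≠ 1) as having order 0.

b = (13/16, 3/16)
c = (0, 8/3)
Σ b_i: 13/16·1 + 3/16·1 = 1 ✓
b·c: 3/16·8/3 = 1/2 ✓; 2 stages ⇒ order 2.

2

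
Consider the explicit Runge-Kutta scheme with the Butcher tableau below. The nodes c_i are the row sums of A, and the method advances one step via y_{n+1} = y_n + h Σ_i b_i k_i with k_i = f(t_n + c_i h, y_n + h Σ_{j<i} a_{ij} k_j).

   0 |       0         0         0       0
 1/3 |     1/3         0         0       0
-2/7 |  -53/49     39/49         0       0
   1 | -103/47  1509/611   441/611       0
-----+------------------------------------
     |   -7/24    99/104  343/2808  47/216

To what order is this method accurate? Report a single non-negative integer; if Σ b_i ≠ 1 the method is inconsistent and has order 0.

4

b = (-7/24, 99/104, 343/2808, 47/216)
c = (0, 1/3, -2/7, 1)
Ac = (0, 0, 13/49, 29/47)
Σ b_i: (-7/24)·1 + 99/104·1 + 343/2808·1 + 47/216·1 = 1 ✓
b·c: 99/104·1/3 + 343/2808·(-2/7) + 47/216·1 = 1/2 ✓
b·c²: 99/104·1/9 + 343/2808·4/49 + 47/216·1 = 1/3 ✓
b·Ac: 343/2808·13/49 + 47/216·29/47 = 1/6 ✓
b·c³: 99/104·1/27 + 343/2808·(-8/343) + 47/216·1 = 1/4 ✓
b·(c∘Ac): 343/2808·(-26/343) + 47/216·29/47 = 1/8 ✓
b·Ac²: 343/2808·13/147 + 47/216·1/3 = 1/12 ✓
b·A²c: 47/216·9/47 = 1/24 ✓; 4 stages ⇒ order 4.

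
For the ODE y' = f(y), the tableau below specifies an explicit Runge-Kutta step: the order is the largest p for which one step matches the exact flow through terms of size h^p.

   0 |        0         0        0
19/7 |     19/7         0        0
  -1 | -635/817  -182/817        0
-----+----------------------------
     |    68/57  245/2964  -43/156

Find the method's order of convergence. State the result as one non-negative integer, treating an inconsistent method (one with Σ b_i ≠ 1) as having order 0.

3

b = (68/57, 245/2964, -43/156)
c = (0, 19/7, -1)
Ac = (0, 0, -26/43)
Σ b_i: 68/57·1 + 245/2964·1 + (-43/156)·1 = 1 ✓
b·c: 245/2964·19/7 + (-43/156)·(-1) = 1/2 ✓
b·c²: 245/2964·361/49 + (-43/156)·1 = 1/3 ✓
b·Ac: (-43/156)·(-26/43) = 1/6 ✓; 3 stages ⇒ order 3.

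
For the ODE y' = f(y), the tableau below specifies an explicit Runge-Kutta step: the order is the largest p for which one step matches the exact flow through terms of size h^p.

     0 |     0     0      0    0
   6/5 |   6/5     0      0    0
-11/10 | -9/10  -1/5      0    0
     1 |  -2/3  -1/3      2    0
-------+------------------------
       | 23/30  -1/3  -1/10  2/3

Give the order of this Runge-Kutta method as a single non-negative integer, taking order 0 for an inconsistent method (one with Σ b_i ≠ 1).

b = (23/30, -1/3, -1/10, 2/3)
c = (0, 6/5, -11/10, 1)
Ac = (0, 0, -6/25, -13/5)
Σ b_i: 23/30·1 + (-1/3)·1 + (-1/10)·1 + 2/3·1 = 1 ✓
b·c: (-1/3)·6/5 + (-1/10)·(-11/10) + 2/3·1 = 113/300 ≠ 1/2 ⇒ order 1.

1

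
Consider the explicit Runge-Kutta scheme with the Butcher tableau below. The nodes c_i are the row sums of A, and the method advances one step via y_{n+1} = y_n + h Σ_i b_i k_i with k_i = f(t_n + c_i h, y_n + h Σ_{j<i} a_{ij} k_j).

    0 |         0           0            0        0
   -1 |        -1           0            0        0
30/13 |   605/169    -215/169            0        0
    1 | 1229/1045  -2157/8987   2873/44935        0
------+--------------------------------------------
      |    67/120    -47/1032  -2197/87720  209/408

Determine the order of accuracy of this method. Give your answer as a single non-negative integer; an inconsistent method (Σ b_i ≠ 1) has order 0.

b = (67/120, -47/1032, -2197/87720, 209/408)
c = (0, -1, 30/13, 1)
Ac = (0, 0, 215/169, 81/209)
Σ b_i: 67/120·1 + (-47/1032)·1 + (-2197/87720)·1 + 209/408·1 = 1 ✓
b·c: (-47/1032)·(-1) + (-2197/87720)·30/13 + 209/408·1 = 1/2 ✓
b·c²: (-47/1032)·1 + (-2197/87720)·900/169 + 209/408·1 = 1/3 ✓
b·Ac: (-2197/87720)·215/169 + 209/408·81/209 = 1/6 ✓
b·c³: (-47/1032)·(-1) + (-2197/87720)·27000/2197 + 209/408·1 = 1/4 ✓
b·(c∘Ac): (-2197/87720)·6450/2197 + 209/408·81/209 = 1/8 ✓
b·Ac²: (-2197/87720)·(-215/169) + 209/408·21/209 = 1/12 ✓
b·A²c: 209/408·17/209 = 1/24 ✓; 4 stages ⇒ order 4.

4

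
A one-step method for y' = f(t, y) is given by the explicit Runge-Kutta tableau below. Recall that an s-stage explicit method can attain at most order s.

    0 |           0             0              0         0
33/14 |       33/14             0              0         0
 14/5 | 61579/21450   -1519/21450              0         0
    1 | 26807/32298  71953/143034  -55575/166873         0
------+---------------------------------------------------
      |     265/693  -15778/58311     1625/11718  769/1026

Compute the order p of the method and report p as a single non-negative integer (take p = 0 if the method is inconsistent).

4

b = (265/693, -15778/58311, 1625/11718, 769/1026)
c = (0, 33/14, 14/5, 1)
Ac = (0, 0, -217/1300, 779/3076)
Σ b_i: 265/693·1 + (-15778/58311)·1 + 1625/11718·1 + 769/1026·1 = 1 ✓
b·c: (-15778/58311)·33/14 + 1625/11718·14/5 + 769/1026·1 = 1/2 ✓
b·c²: (-15778/58311)·1089/196 + 1625/11718·196/25 + 769/1026·1 = 1/3 ✓
b·Ac: 1625/11718·(-217/1300) + 769/1026·779/3076 = 1/6 ✓
b·c³: (-15778/58311)·35937/2744 + 1625/11718·2744/125 + 769/1026·1 = 1/4 ✓
b·(c∘Ac): 1625/11718·(-1519/3250) + 769/1026·779/3076 = 1/8 ✓
b·Ac²: 1625/11718·(-1023/2600) + 769/1026·7923/43064 = 1/12 ✓
b·A²c: 769/1026·171/3076 = 1/24 ✓; 4 stages ⇒ order 4.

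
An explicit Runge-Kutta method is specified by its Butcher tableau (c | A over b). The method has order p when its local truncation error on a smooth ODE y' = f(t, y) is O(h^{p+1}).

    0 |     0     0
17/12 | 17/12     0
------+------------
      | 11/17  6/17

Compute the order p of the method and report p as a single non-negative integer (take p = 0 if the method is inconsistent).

b = (11/17, 6/17)
c = (0, 17/12)
Σ b_i: 11/17·1 + 6/17·1 = 1 ✓
b·c: 6/17·17/12 = 1/2 ✓; 2 stages ⇒ order 2.

2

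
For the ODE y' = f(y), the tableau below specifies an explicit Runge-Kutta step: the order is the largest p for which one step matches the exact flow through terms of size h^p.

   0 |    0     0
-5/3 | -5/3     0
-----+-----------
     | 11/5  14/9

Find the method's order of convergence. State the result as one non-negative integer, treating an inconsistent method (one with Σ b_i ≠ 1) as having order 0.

b = (11/5, 14/9)
c = (0, -5/3)
Σ b_i: 11/5·1 + 14/9·1 = 169/45 ≠ 1 ⇒ order 0.

0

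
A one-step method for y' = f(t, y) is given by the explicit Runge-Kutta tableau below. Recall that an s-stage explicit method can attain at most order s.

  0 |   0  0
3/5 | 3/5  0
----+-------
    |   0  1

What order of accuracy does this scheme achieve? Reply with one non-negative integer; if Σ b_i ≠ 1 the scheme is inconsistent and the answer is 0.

b = (0, 1)
c = (0, 3/5)
Σ b_i: 1·1 = 1 ✓
b·c: 1·3/5 = 3/5 ≠ 1/2 ⇒ order 1.

1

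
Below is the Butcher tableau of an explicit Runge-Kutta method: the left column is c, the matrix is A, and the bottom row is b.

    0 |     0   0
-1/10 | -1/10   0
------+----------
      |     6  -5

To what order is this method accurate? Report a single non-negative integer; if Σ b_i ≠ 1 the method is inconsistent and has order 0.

b = (6, -5)
c = (0, -1/10)
Σ b_i: 6·1 + (-5)·1 = 1 ✓
b·c: (-5)·(-1/10) = 1/2 ✓; 2 stages ⇒ order 2.

2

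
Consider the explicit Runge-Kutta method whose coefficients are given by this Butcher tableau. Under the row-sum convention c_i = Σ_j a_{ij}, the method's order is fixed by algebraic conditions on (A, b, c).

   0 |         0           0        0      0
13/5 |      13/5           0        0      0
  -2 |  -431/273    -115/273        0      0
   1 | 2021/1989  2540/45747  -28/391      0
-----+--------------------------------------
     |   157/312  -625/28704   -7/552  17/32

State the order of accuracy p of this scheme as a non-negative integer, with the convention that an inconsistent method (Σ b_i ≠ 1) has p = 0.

b = (157/312, -625/28704, -7/552, 17/32)
c = (0, 13/5, -2, 1)
Ac = (0, 0, -23/21, 44/153)
Σ b_i: 157/312·1 + (-625/28704)·1 + (-7/552)·1 + 17/32·1 = 1 ✓
b·c: (-625/28704)·13/5 + (-7/552)·(-2) + 17/32·1 = 1/2 ✓
b·c²: (-625/28704)·169/25 + (-7/552)·4 + 17/32·1 = 1/3 ✓
b·Ac: (-7/552)·(-23/21) + 17/32·44/153 = 1/6 ✓
b·c³: (-625/28704)·2197/125 + (-7/552)·(-8) + 17/32·1 = 1/4 ✓
b·(c∘Ac): (-7/552)·46/21 + 17/32·44/153 = 1/8 ✓
b·Ac²: (-7/552)·(-299/105) + 17/32·4/45 = 1/12 ✓
b·A²c: 17/32·4/51 = 1/24 ✓; 4 stages ⇒ order 4.

4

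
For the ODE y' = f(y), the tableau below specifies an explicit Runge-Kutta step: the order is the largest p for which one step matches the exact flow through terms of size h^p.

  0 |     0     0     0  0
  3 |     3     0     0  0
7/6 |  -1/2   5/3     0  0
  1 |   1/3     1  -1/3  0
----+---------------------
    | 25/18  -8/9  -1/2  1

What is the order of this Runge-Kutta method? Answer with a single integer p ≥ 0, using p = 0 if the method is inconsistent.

b = (25/18, -8/9, -1/2, 1)
c = (0, 3, 7/6, 1)
Ac = (0, 0, 5, 47/18)
Σ b_i: 25/18·1 + (-8/9)·1 + (-1/2)·1 + 1·1 = 1 ✓
b·c: (-8/9)·3 + (-1/2)·7/6 + 1·1 = -9/4 ≠ 1/2 ⇒ order 1.

1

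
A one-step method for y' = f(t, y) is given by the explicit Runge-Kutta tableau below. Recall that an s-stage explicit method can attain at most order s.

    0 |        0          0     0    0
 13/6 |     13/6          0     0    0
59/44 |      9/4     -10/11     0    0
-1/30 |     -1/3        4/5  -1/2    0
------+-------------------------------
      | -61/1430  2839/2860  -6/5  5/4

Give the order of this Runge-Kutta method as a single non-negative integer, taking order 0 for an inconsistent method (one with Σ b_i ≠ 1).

2

b = (-61/1430, 2839/2860, -6/5, 5/4)
c = (0, 13/6, 59/44, -1/30)
Ac = (0, 0, -65/33, 1403/1320)
Σ b_i: (-61/1430)·1 + 2839/2860·1 + (-6/5)·1 + 5/4·1 = 1 ✓
b·c: 2839/2860·13/6 + (-6/5)·59/44 + 5/4·(-1/30) = 1/2 ✓
b·c²: 2839/2860·169/36 + (-6/5)·3481/1936 + 5/4·1/900 = 6059/2420 ≠ 1/3 ⇒ order 2.
b·Ac: (-6/5)·(-65/33) + 5/4·1403/1320 = 3899/1056 ≠ 1/6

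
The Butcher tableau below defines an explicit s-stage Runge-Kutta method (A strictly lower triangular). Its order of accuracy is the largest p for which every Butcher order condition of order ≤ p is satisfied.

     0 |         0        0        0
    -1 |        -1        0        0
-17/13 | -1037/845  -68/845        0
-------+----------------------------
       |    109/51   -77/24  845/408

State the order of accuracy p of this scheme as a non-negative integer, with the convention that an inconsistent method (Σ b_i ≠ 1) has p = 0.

3

b = (109/51, -77/24, 845/408)
c = (0, -1, -17/13)
Ac = (0, 0, 68/845)
Σ b_i: 109/51·1 + (-77/24)·1 + 845/408·1 = 1 ✓
b·c: (-77/24)·(-1) + 845/408·(-17/13) = 1/2 ✓
b·c²: (-77/24)·1 + 845/408·289/169 = 1/3 ✓
b·Ac: 845/408·68/845 = 1/6 ✓; 3 stages ⇒ order 3.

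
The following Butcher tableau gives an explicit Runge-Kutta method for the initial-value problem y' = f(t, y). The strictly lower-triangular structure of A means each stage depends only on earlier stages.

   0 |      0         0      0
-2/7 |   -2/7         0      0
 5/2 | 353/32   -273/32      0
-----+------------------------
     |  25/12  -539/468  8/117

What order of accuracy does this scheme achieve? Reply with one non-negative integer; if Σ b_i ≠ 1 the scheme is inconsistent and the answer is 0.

3

b = (25/12, -539/468, 8/117)
c = (0, -2/7, 5/2)
Ac = (0, 0, 39/16)
Σ b_i: 25/12·1 + (-539/468)·1 + 8/117·1 = 1 ✓
b·c: (-539/468)·(-2/7) + 8/117·5/2 = 1/2 ✓
b·c²: (-539/468)·4/49 + 8/117·25/4 = 1/3 ✓
b·Ac: 8/117·39/16 = 1/6 ✓; 3 stages ⇒ order 3.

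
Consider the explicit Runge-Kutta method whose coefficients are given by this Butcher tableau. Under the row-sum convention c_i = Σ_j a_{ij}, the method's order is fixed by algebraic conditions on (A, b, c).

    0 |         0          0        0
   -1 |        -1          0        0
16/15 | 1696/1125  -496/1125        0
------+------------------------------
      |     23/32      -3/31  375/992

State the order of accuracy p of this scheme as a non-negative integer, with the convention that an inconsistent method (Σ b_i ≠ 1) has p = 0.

b = (23/32, -3/31, 375/992)
c = (0, -1, 16/15)
Ac = (0, 0, 496/1125)
Σ b_i: 23/32·1 + (-3/31)·1 + 375/992·1 = 1 ✓
b·c: (-3/31)·(-1) + 375/992·16/15 = 1/2 ✓
b·c²: (-3/31)·1 + 375/992·256/225 = 1/3 ✓
b·Ac: 375/992·496/1125 = 1/6 ✓; 3 stages ⇒ order 3.

3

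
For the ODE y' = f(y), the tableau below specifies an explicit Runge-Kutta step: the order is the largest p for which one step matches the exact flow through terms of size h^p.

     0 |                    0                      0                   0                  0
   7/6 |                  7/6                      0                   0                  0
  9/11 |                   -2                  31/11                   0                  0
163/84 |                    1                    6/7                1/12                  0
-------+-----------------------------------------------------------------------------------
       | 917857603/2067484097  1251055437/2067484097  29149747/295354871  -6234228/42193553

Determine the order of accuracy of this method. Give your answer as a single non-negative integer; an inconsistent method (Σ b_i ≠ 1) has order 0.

3

b = (917857603/2067484097, 1251055437/2067484097, 29149747/295354871, -6234228/42193553)
c = (0, 7/6, 9/11, 163/84)
Ac = (0, 0, 217/66, 47/44)
Σ b_i: 917857603/2067484097·1 + 1251055437/2067484097·1 + 29149747/295354871·1 + (-6234228/42193553)·1 = 1 ✓
b·c: 1251055437/2067484097·7/6 + 29149747/295354871·9/11 + (-6234228/42193553)·163/84 = 1/2 ✓
b·c²: 1251055437/2067484097·49/36 + 29149747/295354871·81/121 + (-6234228/42193553)·26569/7056 = 1/3 ✓
b·Ac: 29149747/295354871·217/66 + (-6234228/42193553)·47/44 = 1/6 ✓
b·c³: 1251055437/2067484097·343/216 + 29149747/295354871·729/1331 + (-6234228/42193553)·4330747/592704 = -211717935931/3274894809648 ≠ 1/4 ⇒ order 3.
b·(c∘Ac): 29149747/295354871·651/242 + (-6234228/42193553)·7661/3696 = -6880065/168774212 ≠ 1/8
b·Ac²: 29149747/295354871·1519/396 + (-6234228/42193553)·1775/1452 = 3307561999/16708646988 ≠ 1/12
b·A²c: (-6234228/42193553)·217/792 = -3416231/84387106 ≠ 1/24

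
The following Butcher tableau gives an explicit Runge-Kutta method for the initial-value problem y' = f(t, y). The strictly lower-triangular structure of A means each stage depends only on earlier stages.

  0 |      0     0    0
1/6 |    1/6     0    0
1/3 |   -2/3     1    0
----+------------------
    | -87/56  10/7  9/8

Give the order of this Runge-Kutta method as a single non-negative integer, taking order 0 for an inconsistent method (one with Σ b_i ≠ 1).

1

b = (-87/56, 10/7, 9/8)
c = (0, 1/6, 1/3)
Ac = (0, 0, 1/6)
Σ b_i: (-87/56)·1 + 10/7·1 + 9/8·1 = 1 ✓
b·c: 10/7·1/6 + 9/8·1/3 = 103/168 ≠ 1/2 ⇒ order 1.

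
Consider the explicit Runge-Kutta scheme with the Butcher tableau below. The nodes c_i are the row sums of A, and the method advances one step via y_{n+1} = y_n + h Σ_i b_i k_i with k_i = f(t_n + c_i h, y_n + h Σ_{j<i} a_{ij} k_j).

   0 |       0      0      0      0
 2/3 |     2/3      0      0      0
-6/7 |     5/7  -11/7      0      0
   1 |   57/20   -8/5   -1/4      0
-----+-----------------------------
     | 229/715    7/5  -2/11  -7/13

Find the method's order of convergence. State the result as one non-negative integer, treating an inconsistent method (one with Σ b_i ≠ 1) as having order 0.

b = (229/715, 7/5, -2/11, -7/13)
c = (0, 2/3, -6/7, 1)
Ac = (0, 0, -22/21, -179/210)
Σ b_i: 229/715·1 + 7/5·1 + (-2/11)·1 + (-7/13)·1 = 1 ✓
b·c: 7/5·2/3 + (-2/11)·(-6/7) + (-7/13)·1 = 8269/15015 ≠ 1/2 ⇒ order 1.

1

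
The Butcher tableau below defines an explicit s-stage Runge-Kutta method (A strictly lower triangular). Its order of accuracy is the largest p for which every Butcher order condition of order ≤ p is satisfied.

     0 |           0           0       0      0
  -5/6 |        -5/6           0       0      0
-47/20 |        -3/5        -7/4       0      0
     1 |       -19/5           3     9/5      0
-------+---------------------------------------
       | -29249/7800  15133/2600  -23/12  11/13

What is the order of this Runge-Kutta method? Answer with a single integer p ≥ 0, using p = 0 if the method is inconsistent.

b = (-29249/7800, 15133/2600, -23/12, 11/13)
c = (0, -5/6, -47/20, 1)
Ac = (0, 0, 35/24, -673/100)
Σ b_i: (-29249/7800)·1 + 15133/2600·1 + (-23/12)·1 + 11/13·1 = 1 ✓
b·c: 15133/2600·(-5/6) + (-23/12)·(-47/20) + 11/13·1 = 1/2 ✓
b·c²: 15133/2600·25/36 + (-23/12)·2209/400 + 11/13·1 = -1066423/187200 ≠ 1/3 ⇒ order 2.
b·Ac: (-23/12)·35/24 + 11/13·(-673/100) = -794641/93600 ≠ 1/6

2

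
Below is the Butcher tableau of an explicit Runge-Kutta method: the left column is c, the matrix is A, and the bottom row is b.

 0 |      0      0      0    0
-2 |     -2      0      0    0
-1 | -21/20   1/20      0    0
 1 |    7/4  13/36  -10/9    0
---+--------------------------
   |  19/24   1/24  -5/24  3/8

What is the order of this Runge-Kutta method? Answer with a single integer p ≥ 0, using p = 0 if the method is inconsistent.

4

b = (19/24, 1/24, -5/24, 3/8)
c = (0, -2, -1, 1)
Ac = (0, 0, -1/10, 7/18)
Σ b_i: 19/24·1 + 1/24·1 + (-5/24)·1 + 3/8·1 = 1 ✓
b·c: 1/24·(-2) + (-5/24)·(-1) + 3/8·1 = 1/2 ✓
b·c²: 1/24·4 + (-5/24)·1 + 3/8·1 = 1/3 ✓
b·Ac: (-5/24)·(-1/10) + 3/8·7/18 = 1/6 ✓
b·c³: 1/24·(-8) + (-5/24)·(-1) + 3/8·1 = 1/4 ✓
b·(c∘Ac): (-5/24)·1/10 + 3/8·7/18 = 1/8 ✓
b·Ac²: (-5/24)·1/5 + 3/8·1/3 = 1/12 ✓
b·A²c: 3/8·1/9 = 1/24 ✓; 4 stages ⇒ order 4.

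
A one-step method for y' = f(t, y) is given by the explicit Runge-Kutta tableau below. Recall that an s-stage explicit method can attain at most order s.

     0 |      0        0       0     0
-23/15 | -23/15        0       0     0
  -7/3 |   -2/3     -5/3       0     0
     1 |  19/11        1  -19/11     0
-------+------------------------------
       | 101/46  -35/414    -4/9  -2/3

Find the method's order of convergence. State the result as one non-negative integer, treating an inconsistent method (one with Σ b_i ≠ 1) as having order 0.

b = (101/46, -35/414, -4/9, -2/3)
c = (0, -23/15, -7/3, 1)
Ac = (0, 0, 23/9, 412/165)
Σ b_i: 101/46·1 + (-35/414)·1 + (-4/9)·1 + (-2/3)·1 = 1 ✓
b·c: (-35/414)·(-23/15) + (-4/9)·(-7/3) + (-2/3)·1 = 1/2 ✓
b·c²: (-35/414)·529/225 + (-4/9)·49/9 + (-2/3)·1 = -887/270 ≠ 1/3 ⇒ order 2.
b·Ac: (-4/9)·23/9 + (-2/3)·412/165 = -12476/4455 ≠ 1/6

2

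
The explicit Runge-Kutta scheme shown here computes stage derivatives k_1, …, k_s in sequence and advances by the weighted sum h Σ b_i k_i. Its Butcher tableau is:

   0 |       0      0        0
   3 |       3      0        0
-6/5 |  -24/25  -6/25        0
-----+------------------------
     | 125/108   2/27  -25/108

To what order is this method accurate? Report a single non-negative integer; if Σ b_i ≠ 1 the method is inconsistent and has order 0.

b = (125/108, 2/27, -25/108)
c = (0, 3, -6/5)
Ac = (0, 0, -18/25)
Σ b_i: 125/108·1 + 2/27·1 + (-25/108)·1 = 1 ✓
b·c: 2/27·3 + (-25/108)·(-6/5) = 1/2 ✓
b·c²: 2/27·9 + (-25/108)·36/25 = 1/3 ✓
b·Ac: (-25/108)·(-18/25) = 1/6 ✓; 3 stages ⇒ order 3.

3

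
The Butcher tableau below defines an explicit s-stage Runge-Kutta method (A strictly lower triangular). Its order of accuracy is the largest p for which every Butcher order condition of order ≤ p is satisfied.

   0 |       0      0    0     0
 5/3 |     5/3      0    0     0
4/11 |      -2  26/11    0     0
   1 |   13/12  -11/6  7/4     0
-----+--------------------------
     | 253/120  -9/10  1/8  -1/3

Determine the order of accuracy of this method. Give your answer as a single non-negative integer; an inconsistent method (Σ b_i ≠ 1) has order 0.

1

b = (253/120, -9/10, 1/8, -1/3)
c = (0, 5/3, 4/11, 1)
Ac = (0, 0, 130/33, -479/198)
Σ b_i: 253/120·1 + (-9/10)·1 + 1/8·1 + (-1/3)·1 = 1 ✓
b·c: (-9/10)·5/3 + 1/8·4/11 + (-1/3)·1 = -59/33 ≠ 1/2 ⇒ order 1.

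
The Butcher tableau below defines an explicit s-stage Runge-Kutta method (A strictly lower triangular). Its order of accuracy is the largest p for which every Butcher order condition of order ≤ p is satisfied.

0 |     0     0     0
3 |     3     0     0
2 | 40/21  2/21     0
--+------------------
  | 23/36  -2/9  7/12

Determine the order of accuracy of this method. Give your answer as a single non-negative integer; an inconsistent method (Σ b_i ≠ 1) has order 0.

b = (23/36, -2/9, 7/12)
c = (0, 3, 2)
Ac = (0, 0, 2/7)
Σ b_i: 23/36·1 + (-2/9)·1 + 7/12·1 = 1 ✓
b·c: (-2/9)·3 + 7/12·2 = 1/2 ✓
b·c²: (-2/9)·9 + 7/12·4 = 1/3 ✓
b·Ac: 7/12·2/7 = 1/6 ✓; 3 stages ⇒ order 3.

3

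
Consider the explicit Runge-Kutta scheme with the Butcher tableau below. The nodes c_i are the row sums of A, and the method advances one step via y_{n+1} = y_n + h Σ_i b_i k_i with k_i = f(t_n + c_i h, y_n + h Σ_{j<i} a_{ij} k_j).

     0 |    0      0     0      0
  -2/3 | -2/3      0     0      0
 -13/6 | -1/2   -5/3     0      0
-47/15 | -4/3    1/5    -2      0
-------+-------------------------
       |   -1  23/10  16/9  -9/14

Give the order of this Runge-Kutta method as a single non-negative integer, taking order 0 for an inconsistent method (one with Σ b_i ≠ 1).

b = (-1, 23/10, 16/9, -9/14)
c = (0, -2/3, -13/6, -47/15)
Ac = (0, 0, 10/9, 21/5)
Σ b_i: (-1)·1 + 23/10·1 + 16/9·1 + (-9/14)·1 = 767/315 ≠ 1 ⇒ order 0.

0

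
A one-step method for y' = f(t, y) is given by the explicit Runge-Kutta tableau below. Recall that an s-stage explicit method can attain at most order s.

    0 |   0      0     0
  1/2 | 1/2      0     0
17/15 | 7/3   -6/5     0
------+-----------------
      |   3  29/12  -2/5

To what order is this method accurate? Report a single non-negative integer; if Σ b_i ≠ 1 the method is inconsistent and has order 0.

0

b = (3, 29/12, -2/5)
c = (0, 1/2, 17/15)
Ac = (0, 0, -3/5)
Σ b_i: 3·1 + 29/12·1 + (-2/5)·1 = 301/60 ≠ 1 ⇒ order 0.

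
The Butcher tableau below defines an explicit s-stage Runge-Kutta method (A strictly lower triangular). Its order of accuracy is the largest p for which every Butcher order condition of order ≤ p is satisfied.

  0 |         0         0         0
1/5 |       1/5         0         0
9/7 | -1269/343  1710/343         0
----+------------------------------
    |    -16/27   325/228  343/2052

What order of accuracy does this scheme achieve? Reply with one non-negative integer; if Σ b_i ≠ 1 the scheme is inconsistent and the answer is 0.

b = (-16/27, 325/228, 343/2052)
c = (0, 1/5, 9/7)
Ac = (0, 0, 342/343)
Σ b_i: (-16/27)·1 + 325/228·1 + 343/2052·1 = 1 ✓
b·c: 325/228·1/5 + 343/2052·9/7 = 1/2 ✓
b·c²: 325/228·1/25 + 343/2052·81/49 = 1/3 ✓
b·Ac: 343/2052·342/343 = 1/6 ✓; 3 stages ⇒ order 3.

3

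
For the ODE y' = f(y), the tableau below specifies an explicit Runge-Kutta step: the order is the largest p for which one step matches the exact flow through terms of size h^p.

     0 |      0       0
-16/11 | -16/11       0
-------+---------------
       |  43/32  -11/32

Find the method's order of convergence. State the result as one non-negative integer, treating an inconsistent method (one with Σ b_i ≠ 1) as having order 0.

2

b = (43/32, -11/32)
c = (0, -16/11)
Σ b_i: 43/32·1 + (-11/32)·1 = 1 ✓
b·c: (-11/32)·(-16/11) = 1/2 ✓; 2 stages ⇒ order 2.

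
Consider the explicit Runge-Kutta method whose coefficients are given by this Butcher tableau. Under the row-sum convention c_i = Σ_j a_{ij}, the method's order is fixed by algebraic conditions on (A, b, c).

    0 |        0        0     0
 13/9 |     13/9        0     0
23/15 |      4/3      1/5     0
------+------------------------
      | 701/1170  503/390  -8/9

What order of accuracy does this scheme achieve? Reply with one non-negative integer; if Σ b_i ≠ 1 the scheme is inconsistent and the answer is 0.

2

b = (701/1170, 503/390, -8/9)
c = (0, 13/9, 23/15)
Ac = (0, 0, 13/45)
Σ b_i: 701/1170·1 + 503/390·1 + (-8/9)·1 = 1 ✓
b·c: 503/390·13/9 + (-8/9)·23/15 = 1/2 ✓
b·c²: 503/390·169/81 + (-8/9)·529/225 = 7303/12150 ≠ 1/3 ⇒ order 2.
b·Ac: (-8/9)·13/45 = -104/405 ≠ 1/6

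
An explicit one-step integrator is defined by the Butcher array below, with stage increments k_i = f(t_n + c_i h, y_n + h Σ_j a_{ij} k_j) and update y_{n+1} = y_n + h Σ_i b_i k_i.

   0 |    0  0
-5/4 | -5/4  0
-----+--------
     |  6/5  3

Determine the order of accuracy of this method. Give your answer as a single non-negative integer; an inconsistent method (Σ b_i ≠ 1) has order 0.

b = (6/5, 3)
c = (0, -5/4)
Σ b_i: 6/5·1 + 3·1 = 21/5 ≠ 1 ⇒ order 0.

0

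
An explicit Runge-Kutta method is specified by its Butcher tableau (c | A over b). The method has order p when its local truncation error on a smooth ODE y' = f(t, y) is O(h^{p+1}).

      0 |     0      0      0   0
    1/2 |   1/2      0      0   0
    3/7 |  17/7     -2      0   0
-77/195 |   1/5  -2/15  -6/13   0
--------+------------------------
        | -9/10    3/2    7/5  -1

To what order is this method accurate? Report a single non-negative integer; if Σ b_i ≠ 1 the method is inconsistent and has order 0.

1

b = (-9/10, 3/2, 7/5, -1)
c = (0, 1/2, 3/7, -77/195)
Ac = (0, 0, -1, -361/1365)
Σ b_i: (-9/10)·1 + 3/2·1 + 7/5·1 + (-1)·1 = 1 ✓
b·c: 3/2·1/2 + 7/5·3/7 + (-1)·(-77/195) = 1361/780 ≠ 1/2 ⇒ order 1.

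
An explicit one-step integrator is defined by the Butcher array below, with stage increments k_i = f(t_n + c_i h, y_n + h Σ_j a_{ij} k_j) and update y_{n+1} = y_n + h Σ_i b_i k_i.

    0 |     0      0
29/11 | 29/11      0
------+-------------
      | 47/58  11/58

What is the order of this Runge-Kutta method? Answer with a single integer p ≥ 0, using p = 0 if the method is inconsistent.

b = (47/58, 11/58)
c = (0, 29/11)
Σ b_i: 47/58·1 + 11/58·1 = 1 ✓
b·c: 11/58·29/11 = 1/2 ✓; 2 stages ⇒ order 2.

2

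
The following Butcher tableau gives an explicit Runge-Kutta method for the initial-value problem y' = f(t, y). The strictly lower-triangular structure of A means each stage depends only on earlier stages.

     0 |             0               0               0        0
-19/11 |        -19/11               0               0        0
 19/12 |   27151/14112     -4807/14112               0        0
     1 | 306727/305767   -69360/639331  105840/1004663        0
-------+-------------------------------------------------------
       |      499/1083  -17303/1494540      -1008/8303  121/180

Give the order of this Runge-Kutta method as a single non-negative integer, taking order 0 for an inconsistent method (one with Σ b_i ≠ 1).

b = (499/1083, -17303/1494540, -1008/8303, 121/180)
c = (0, -19/11, 19/12, 1)
Ac = (0, 0, 8303/14112, 300/847)
Σ b_i: 499/1083·1 + (-17303/1494540)·1 + (-1008/8303)·1 + 121/180·1 = 1 ✓
b·c: (-17303/1494540)·(-19/11) + (-1008/8303)·19/12 + 121/180·1 = 1/2 ✓
b·c²: (-17303/1494540)·361/121 + (-1008/8303)·361/144 + 121/180·1 = 1/3 ✓
b·Ac: (-1008/8303)·8303/14112 + 121/180·300/847 = 1/6 ✓
b·c³: (-17303/1494540)·(-6859/1331) + (-1008/8303)·6859/1728 + 121/180·1 = 1/4 ✓
b·(c∘Ac): (-1008/8303)·157757/169344 + 121/180·300/847 = 1/8 ✓
b·Ac²: (-1008/8303)·(-157757/155232) + 121/180·(-555/9317) = 1/12 ✓
b·A²c: 121/180·15/242 = 1/24 ✓; 4 stages ⇒ order 4.

4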